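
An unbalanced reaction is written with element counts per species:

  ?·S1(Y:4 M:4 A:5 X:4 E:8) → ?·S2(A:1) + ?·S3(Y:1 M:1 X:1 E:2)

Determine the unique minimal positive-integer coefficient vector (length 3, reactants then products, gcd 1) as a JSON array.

Y: 1·4 = 4 | 5·0+4·1 = 4
M: 1·4 = 4 | 5·0+4·1 = 4
A: 1·5 = 5 | 5·1+4·0 = 5
X: 1·4 = 4 | 5·0+4·1 = 4
E: 1·8 = 8 | 5·0+4·2 = 8
gcd(1,5,4) = 1

Coefficients: [1, 5, 4]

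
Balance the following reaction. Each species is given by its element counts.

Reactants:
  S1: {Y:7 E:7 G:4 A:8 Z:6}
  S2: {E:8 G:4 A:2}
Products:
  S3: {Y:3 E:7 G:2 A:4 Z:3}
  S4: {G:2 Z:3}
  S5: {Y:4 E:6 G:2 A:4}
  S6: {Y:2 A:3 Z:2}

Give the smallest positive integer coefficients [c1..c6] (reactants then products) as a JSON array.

Coefficients: [6, 1, 2, 6, 6, 6]

Y: 6·7+1·0 = 42 | 2·3+6·0+6·4+6·2 = 42
E: 6·7+1·8 = 50 | 2·7+6·0+6·6+6·0 = 50
G: 6·4+1·4 = 28 | 2·2+6·2+6·2+6·0 = 28
A: 6·8+1·2 = 50 | 2·4+6·0+6·4+6·3 = 50
Z: 6·6+1·0 = 36 | 2·3+6·3+6·0+6·2 = 36
gcd(6,1,2,6,6,6) = 1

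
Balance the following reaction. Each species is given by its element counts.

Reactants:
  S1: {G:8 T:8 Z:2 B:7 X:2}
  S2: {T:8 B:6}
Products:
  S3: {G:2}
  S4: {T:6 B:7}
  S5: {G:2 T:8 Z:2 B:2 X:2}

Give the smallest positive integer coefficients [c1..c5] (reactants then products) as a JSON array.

Coefficients: [2, 3, 6, 4, 2]

G: 2·8+3·0 = 16 | 6·2+4·0+2·2 = 16
T: 2·8+3·8 = 40 | 6·0+4·6+2·8 = 40
Z: 2·2+3·0 = 4 | 6·0+4·0+2·2 = 4
B: 2·7+3·6 = 32 | 6·0+4·7+2·2 = 32
X: 2·2+3·0 = 4 | 6·0+4·0+2·2 = 4
gcd(2,3,6,4,2) = 1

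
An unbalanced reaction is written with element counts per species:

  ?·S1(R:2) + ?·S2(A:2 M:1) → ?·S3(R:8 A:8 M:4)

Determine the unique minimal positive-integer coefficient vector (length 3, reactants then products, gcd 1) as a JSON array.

Coefficients: [4, 4, 1]

R: 4·2+4·0 = 8 | 1·8 = 8
A: 4·0+4·2 = 8 | 1·8 = 8
M: 4·0+4·1 = 4 | 1·4 = 4
gcd(4,4,1) = 1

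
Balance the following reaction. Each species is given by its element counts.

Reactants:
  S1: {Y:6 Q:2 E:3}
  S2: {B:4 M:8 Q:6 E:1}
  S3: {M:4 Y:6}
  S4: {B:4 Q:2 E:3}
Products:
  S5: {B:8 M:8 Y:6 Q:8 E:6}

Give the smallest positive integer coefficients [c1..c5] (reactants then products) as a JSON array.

Coefficients: [2, 3, 2, 5, 4]

B: 2·0+3·4+2·0+5·4 = 32 | 4·8 = 32
M: 2·0+3·8+2·4+5·0 = 32 | 4·8 = 32
Y: 2·6+3·0+2·6+5·0 = 24 | 4·6 = 24
Q: 2·2+3·6+2·0+5·2 = 32 | 4·8 = 32
E: 2·3+3·1+2·0+5·3 = 24 | 4·6 = 24
gcd(2,3,2,5,4) = 1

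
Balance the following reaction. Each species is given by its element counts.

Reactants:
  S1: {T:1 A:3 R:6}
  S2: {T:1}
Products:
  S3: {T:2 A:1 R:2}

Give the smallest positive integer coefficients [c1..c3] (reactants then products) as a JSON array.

Coefficients: [1, 5, 3]

T: 1·1+5·1 = 6 | 3·2 = 6
A: 1·3+5·0 = 3 | 3·1 = 3
R: 1·6+5·0 = 6 | 3·2 = 6
gcd(1,5,3) = 1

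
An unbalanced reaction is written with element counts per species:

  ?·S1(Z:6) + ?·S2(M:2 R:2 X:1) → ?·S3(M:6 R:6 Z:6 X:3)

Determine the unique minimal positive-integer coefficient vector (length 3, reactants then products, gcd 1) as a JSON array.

Coefficients: [1, 3, 1]

M: 1·0+3·2 = 6 | 1·6 = 6
R: 1·0+3·2 = 6 | 1·6 = 6
Z: 1·6+3·0 = 6 | 1·6 = 6
X: 1·0+3·1 = 3 | 1·3 = 3
gcd(1,3,1) = 1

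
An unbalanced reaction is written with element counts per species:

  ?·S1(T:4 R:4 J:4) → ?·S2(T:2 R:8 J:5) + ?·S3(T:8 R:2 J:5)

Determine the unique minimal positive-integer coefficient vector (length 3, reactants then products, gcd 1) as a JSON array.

T: 5·4 = 20 | 2·2+2·8 = 20
R: 5·4 = 20 | 2·8+2·2 = 20
J: 5·4 = 20 | 2·5+2·5 = 20
gcd(5,2,2) = 1

Coefficients: [5, 2, 2]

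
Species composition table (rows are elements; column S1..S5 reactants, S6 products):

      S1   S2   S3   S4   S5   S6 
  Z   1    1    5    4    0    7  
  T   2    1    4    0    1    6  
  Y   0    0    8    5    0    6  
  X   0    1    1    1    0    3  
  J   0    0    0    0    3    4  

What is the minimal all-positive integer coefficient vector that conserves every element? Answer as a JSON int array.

Coefficients: [2, 6, 1, 2, 4, 3]

Z: 2·1+6·1+1·5+2·4+4·0 = 21 | 3·7 = 21
T: 2·2+6·1+1·4+2·0+4·1 = 18 | 3·6 = 18
Y: 2·0+6·0+1·8+2·5+4·0 = 18 | 3·6 = 18
X: 2·0+6·1+1·1+2·1+4·0 = 9 | 3·3 = 9
J: 2·0+6·0+1·0+2·0+4·3 = 12 | 3·4 = 12
gcd(2,6,1,2,4,3) = 1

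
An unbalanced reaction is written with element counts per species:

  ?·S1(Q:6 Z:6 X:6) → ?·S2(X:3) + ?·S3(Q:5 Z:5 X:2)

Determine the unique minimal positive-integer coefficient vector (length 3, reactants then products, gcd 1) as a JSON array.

Q: 5·6 = 30 | 6·0+6·5 = 30
Z: 5·6 = 30 | 6·0+6·5 = 30
X: 5·6 = 30 | 6·3+6·2 = 30
gcd(5,6,6) = 1

Coefficients: [5, 6, 6]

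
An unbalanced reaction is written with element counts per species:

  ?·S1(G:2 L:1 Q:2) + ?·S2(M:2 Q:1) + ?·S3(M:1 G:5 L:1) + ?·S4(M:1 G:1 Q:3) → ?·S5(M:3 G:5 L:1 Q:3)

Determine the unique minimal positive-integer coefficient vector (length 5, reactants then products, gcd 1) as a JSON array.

M: 1·0+4·2+4·1+3·1 = 15 | 5·3 = 15
G: 1·2+4·0+4·5+3·1 = 25 | 5·5 = 25
L: 1·1+4·0+4·1+3·0 = 5 | 5·1 = 5
Q: 1·2+4·1+4·0+3·3 = 15 | 5·3 = 15
gcd(1,4,4,3,5) = 1

Coefficients: [1, 4, 4, 3, 5]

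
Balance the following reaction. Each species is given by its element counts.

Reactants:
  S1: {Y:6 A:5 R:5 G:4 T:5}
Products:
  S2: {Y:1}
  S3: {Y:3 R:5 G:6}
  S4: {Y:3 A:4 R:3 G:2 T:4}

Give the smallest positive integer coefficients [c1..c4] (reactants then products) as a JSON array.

Y: 4·6 = 24 | 6·1+1·3+5·3 = 24
A: 4·5 = 20 | 6·0+1·0+5·4 = 20
R: 4·5 = 20 | 6·0+1·5+5·3 = 20
G: 4·4 = 16 | 6·0+1·6+5·2 = 16
T: 4·5 = 20 | 6·0+1·0+5·4 = 20
gcd(4,6,1,5) = 1

Coefficients: [4, 6, 1, 5]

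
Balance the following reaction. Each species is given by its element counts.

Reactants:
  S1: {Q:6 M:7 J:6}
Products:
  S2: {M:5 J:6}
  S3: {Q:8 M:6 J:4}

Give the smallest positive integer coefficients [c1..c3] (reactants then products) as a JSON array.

Q: 4·6 = 24 | 2·0+3·8 = 24
M: 4·7 = 28 | 2·5+3·6 = 28
J: 4·6 = 24 | 2·6+3·4 = 24
gcd(4,2,3) = 1

Coefficients: [4, 2, 3]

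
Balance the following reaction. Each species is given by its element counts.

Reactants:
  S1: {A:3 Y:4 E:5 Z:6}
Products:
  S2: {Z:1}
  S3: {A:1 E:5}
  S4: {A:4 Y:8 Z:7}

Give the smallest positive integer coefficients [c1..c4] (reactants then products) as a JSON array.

A: 2·3 = 6 | 5·0+2·1+1·4 = 6
Y: 2·4 = 8 | 5·0+2·0+1·8 = 8
E: 2·5 = 10 | 5·0+2·5+1·0 = 10
Z: 2·6 = 12 | 5·1+2·0+1·7 = 12
gcd(2,5,2,1) = 1

Coefficients: [2, 5, 2, 1]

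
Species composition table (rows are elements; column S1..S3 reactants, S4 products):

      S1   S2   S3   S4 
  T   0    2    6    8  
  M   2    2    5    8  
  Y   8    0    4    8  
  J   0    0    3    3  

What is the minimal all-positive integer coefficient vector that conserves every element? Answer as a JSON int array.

Coefficients: [1, 2, 2, 2]

T: 1·0+2·2+2·6 = 16 | 2·8 = 16
M: 1·2+2·2+2·5 = 16 | 2·8 = 16
Y: 1·8+2·0+2·4 = 16 | 2·8 = 16
J: 1·0+2·0+2·3 = 6 | 2·3 = 6
gcd(1,2,2,2) = 1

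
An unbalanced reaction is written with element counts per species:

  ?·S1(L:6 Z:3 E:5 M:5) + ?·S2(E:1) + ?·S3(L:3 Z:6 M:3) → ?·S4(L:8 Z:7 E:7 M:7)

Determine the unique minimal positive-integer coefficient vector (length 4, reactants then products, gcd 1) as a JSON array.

L: 3·6+6·0+2·3 = 24 | 3·8 = 24
Z: 3·3+6·0+2·6 = 21 | 3·7 = 21
E: 3·5+6·1+2·0 = 21 | 3·7 = 21
M: 3·5+6·0+2·3 = 21 | 3·7 = 21
gcd(3,6,2,3) = 1

Coefficients: [3, 6, 2, 3]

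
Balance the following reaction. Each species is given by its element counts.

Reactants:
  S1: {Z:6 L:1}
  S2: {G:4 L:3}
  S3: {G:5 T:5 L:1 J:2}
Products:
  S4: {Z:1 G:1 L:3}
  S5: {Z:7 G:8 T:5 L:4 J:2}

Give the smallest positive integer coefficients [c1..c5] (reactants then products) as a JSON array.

Z: 6·6+4·0+5·0 = 36 | 1·1+5·7 = 36
G: 6·0+4·4+5·5 = 41 | 1·1+5·8 = 41
T: 6·0+4·0+5·5 = 25 | 1·0+5·5 = 25
L: 6·1+4·3+5·1 = 23 | 1·3+5·4 = 23
J: 6·0+4·0+5·2 = 10 | 1·0+5·2 = 10
gcd(6,4,5,1,5) = 1

Coefficients: [6, 4, 5, 1, 5]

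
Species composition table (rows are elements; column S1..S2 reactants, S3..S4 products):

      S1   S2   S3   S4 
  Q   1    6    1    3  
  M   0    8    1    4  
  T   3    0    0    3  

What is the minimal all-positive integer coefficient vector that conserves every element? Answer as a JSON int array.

Q: 1·1+1·6 = 7 | 4·1+1·3 = 7
M: 1·0+1·8 = 8 | 4·1+1·4 = 8
T: 1·3+1·0 = 3 | 4·0+1·3 = 3
gcd(1,1,4,1) = 1

Coefficients: [1, 1, 4, 1]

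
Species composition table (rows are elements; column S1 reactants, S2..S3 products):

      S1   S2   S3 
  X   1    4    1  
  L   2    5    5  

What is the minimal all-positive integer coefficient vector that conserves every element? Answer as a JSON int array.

X: 5·1 = 5 | 1·4+1·1 = 5
L: 5·2 = 10 | 1·5+1·5 = 10
gcd(5,1,1) = 1

Coefficients: [5, 1, 1]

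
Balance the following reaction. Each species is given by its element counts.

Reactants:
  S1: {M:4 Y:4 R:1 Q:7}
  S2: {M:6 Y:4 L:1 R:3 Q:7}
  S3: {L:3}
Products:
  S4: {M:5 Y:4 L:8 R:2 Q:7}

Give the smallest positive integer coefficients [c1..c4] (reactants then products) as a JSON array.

M: 1·4+1·6+5·0 = 10 | 2·5 = 10
Y: 1·4+1·4+5·0 = 8 | 2·4 = 8
L: 1·0+1·1+5·3 = 16 | 2·8 = 16
R: 1·1+1·3+5·0 = 4 | 2·2 = 4
Q: 1·7+1·7+5·0 = 14 | 2·7 = 14
gcd(1,1,5,2) = 1

Coefficients: [1, 1, 5, 2]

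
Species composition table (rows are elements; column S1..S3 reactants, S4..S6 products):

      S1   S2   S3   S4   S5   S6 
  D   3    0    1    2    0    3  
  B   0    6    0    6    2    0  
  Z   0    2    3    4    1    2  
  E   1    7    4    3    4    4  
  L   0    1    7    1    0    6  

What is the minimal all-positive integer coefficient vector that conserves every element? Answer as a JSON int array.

Coefficients: [5, 2, 5, 1, 3, 6]

D: 5·3+2·0+5·1 = 20 | 1·2+3·0+6·3 = 20
B: 5·0+2·6+5·0 = 12 | 1·6+3·2+6·0 = 12
Z: 5·0+2·2+5·3 = 19 | 1·4+3·1+6·2 = 19
E: 5·1+2·7+5·4 = 39 | 1·3+3·4+6·4 = 39
L: 5·0+2·1+5·7 = 37 | 1·1+3·0+6·6 = 37
gcd(5,2,5,1,3,6) = 1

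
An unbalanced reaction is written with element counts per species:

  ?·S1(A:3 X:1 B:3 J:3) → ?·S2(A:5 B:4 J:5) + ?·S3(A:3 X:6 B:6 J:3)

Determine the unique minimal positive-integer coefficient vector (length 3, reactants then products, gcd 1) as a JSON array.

Coefficients: [6, 3, 1]

A: 6·3 = 18 | 3·5+1·3 = 18
X: 6·1 = 6 | 3·0+1·6 = 6
B: 6·3 = 18 | 3·4+1·6 = 18
J: 6·3 = 18 | 3·5+1·3 = 18
gcd(6,3,1) = 1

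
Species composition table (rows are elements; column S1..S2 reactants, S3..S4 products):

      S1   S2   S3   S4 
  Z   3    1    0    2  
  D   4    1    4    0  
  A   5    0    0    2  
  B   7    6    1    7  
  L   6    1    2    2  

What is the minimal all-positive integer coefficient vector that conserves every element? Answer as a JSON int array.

Coefficients: [2, 4, 3, 5]

Z: 2·3+4·1 = 10 | 3·0+5·2 = 10
D: 2·4+4·1 = 12 | 3·4+5·0 = 12
A: 2·5+4·0 = 10 | 3·0+5·2 = 10
B: 2·7+4·6 = 38 | 3·1+5·7 = 38
L: 2·6+4·1 = 16 | 3·2+5·2 = 16
gcd(2,4,3,5) = 1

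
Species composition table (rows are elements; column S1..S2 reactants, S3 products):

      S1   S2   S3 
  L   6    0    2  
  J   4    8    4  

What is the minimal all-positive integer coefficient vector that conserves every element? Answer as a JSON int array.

Coefficients: [1, 1, 3]

L: 1·6+1·0 = 6 | 3·2 = 6
J: 1·4+1·8 = 12 | 3·4 = 12
gcd(1,1,3) = 1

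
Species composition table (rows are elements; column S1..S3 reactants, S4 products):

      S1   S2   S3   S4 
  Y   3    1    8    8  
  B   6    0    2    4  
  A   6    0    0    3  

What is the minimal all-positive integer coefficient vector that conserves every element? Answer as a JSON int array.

Coefficients: [1, 5, 1, 2]

Y: 1·3+5·1+1·8 = 16 | 2·8 = 16
B: 1·6+5·0+1·2 = 8 | 2·4 = 8
A: 1·6+5·0+1·0 = 6 | 2·3 = 6
gcd(1,5,1,2) = 1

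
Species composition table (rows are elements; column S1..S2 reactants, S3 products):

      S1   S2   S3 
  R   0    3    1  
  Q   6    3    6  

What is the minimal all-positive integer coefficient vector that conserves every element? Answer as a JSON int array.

Coefficients: [5, 2, 6]

R: 5·0+2·3 = 6 | 6·1 = 6
Q: 5·6+2·3 = 36 | 6·6 = 36
gcd(5,2,6) = 1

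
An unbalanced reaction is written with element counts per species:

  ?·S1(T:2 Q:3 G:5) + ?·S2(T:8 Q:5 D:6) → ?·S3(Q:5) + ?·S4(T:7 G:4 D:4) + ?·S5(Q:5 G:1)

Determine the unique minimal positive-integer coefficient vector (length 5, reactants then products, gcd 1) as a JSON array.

T: 5·2+4·8 = 42 | 6·0+6·7+1·0 = 42
Q: 5·3+4·5 = 35 | 6·5+6·0+1·5 = 35
G: 5·5+4·0 = 25 | 6·0+6·4+1·1 = 25
D: 5·0+4·6 = 24 | 6·0+6·4+1·0 = 24
gcd(5,4,6,6,1) = 1

Coefficients: [5, 4, 6, 6, 1]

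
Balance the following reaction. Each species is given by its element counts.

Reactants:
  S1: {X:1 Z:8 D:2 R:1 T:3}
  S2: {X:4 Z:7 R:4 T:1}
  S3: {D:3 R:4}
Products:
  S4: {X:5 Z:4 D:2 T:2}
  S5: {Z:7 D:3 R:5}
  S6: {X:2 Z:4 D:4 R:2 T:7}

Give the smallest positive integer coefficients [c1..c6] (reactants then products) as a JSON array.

X: 5·1+1·4+5·0 = 9 | 1·5+5·0+2·2 = 9
Z: 5·8+1·7+5·0 = 47 | 1·4+5·7+2·4 = 47
D: 5·2+1·0+5·3 = 25 | 1·2+5·3+2·4 = 25
R: 5·1+1·4+5·4 = 29 | 1·0+5·5+2·2 = 29
T: 5·3+1·1+5·0 = 16 | 1·2+5·0+2·7 = 16
gcd(5,1,5,1,5,2) = 1

Coefficients: [5, 1, 5, 1, 5, 2]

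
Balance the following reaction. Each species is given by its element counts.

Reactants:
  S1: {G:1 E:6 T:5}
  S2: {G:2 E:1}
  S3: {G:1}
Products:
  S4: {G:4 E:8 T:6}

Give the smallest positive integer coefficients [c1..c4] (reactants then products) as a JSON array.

G: 6·1+4·2+6·1 = 20 | 5·4 = 20
E: 6·6+4·1+6·0 = 40 | 5·8 = 40
T: 6·5+4·0+6·0 = 30 | 5·6 = 30
gcd(6,4,6,5) = 1

Coefficients: [6, 4, 6, 5]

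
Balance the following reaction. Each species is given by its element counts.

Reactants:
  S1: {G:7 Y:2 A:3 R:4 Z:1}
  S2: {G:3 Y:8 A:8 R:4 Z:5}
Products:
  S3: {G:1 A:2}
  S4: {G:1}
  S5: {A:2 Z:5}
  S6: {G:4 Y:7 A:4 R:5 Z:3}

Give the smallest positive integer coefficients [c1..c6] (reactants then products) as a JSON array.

Coefficients: [2, 3, 6, 1, 1, 4]

G: 2·7+3·3 = 23 | 6·1+1·1+1·0+4·4 = 23
Y: 2·2+3·8 = 28 | 6·0+1·0+1·0+4·7 = 28
A: 2·3+3·8 = 30 | 6·2+1·0+1·2+4·4 = 30
R: 2·4+3·4 = 20 | 6·0+1·0+1·0+4·5 = 20
Z: 2·1+3·5 = 17 | 6·0+1·0+1·5+4·3 = 17
gcd(2,3,6,1,1,4) = 1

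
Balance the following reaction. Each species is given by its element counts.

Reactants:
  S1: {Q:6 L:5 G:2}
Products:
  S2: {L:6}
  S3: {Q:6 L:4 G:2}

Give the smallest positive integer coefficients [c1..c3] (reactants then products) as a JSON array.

Coefficients: [6, 1, 6]

Q: 6·6 = 36 | 1·0+6·6 = 36
L: 6·5 = 30 | 1·6+6·4 = 30
G: 6·2 = 12 | 1·0+6·2 = 12
gcd(6,1,6) = 1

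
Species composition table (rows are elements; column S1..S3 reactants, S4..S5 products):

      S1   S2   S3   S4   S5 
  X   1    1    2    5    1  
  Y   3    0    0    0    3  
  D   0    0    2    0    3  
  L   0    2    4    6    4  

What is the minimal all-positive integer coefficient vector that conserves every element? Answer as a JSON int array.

Coefficients: [2, 4, 3, 2, 2]

X: 2·1+4·1+3·2 = 12 | 2·5+2·1 = 12
Y: 2·3+4·0+3·0 = 6 | 2·0+2·3 = 6
D: 2·0+4·0+3·2 = 6 | 2·0+2·3 = 6
L: 2·0+4·2+3·4 = 20 | 2·6+2·4 = 20
gcd(2,4,3,2,2) = 1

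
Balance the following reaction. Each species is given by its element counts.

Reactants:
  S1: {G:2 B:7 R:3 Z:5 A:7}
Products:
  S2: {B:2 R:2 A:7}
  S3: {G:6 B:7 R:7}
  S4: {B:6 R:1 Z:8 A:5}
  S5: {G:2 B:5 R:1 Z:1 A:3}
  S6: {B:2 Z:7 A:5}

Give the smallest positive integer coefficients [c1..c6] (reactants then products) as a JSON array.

G: 5·2 = 10 | 2·0+1·6+2·0+2·2+1·0 = 10
B: 5·7 = 35 | 2·2+1·7+2·6+2·5+1·2 = 35
R: 5·3 = 15 | 2·2+1·7+2·1+2·1+1·0 = 15
Z: 5·5 = 25 | 2·0+1·0+2·8+2·1+1·7 = 25
A: 5·7 = 35 | 2·7+1·0+2·5+2·3+1·5 = 35
gcd(5,2,1,2,2,1) = 1

Coefficients: [5, 2, 1, 2, 2, 1]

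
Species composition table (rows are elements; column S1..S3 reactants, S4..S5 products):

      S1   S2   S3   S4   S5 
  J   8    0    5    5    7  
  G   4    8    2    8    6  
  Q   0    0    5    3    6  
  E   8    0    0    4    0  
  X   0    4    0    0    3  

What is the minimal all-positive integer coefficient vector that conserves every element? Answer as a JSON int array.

Coefficients: [1, 3, 6, 2, 4]

J: 1·8+3·0+6·5 = 38 | 2·5+4·7 = 38
G: 1·4+3·8+6·2 = 40 | 2·8+4·6 = 40
Q: 1·0+3·0+6·5 = 30 | 2·3+4·6 = 30
E: 1·8+3·0+6·0 = 8 | 2·4+4·0 = 8
X: 1·0+3·4+6·0 = 12 | 2·0+4·3 = 12
gcd(1,3,6,2,4) = 1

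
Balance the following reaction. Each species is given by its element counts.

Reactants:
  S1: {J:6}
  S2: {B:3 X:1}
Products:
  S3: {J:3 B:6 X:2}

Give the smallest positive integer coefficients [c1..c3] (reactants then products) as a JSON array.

J: 1·6+4·0 = 6 | 2·3 = 6
B: 1·0+4·3 = 12 | 2·6 = 12
X: 1·0+4·1 = 4 | 2·2 = 4
gcd(1,4,2) = 1

Coefficients: [1, 4, 2]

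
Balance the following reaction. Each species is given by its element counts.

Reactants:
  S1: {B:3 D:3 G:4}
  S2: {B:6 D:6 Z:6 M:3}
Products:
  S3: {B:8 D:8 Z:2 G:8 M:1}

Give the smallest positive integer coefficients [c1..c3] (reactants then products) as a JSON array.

Coefficients: [6, 1, 3]

B: 6·3+1·6 = 24 | 3·8 = 24
D: 6·3+1·6 = 24 | 3·8 = 24
Z: 6·0+1·6 = 6 | 3·2 = 6
G: 6·4+1·0 = 24 | 3·8 = 24
M: 6·0+1·3 = 3 | 3·1 = 3
gcd(6,1,3) = 1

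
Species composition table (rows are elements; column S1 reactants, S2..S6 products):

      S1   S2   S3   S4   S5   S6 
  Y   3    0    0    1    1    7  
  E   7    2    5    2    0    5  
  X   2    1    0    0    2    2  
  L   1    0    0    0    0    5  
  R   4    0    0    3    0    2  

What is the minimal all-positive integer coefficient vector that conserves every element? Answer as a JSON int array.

Coefficients: [5, 4, 2, 6, 2, 1]

Y: 5·3 = 15 | 4·0+2·0+6·1+2·1+1·7 = 15
E: 5·7 = 35 | 4·2+2·5+6·2+2·0+1·5 = 35
X: 5·2 = 10 | 4·1+2·0+6·0+2·2+1·2 = 10
L: 5·1 = 5 | 4·0+2·0+6·0+2·0+1·5 = 5
R: 5·4 = 20 | 4·0+2·0+6·3+2·0+1·2 = 20
gcd(5,4,2,6,2,1) = 1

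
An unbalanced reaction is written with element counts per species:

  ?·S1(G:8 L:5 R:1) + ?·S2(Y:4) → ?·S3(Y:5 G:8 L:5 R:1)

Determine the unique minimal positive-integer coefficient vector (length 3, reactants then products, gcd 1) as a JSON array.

Y: 4·0+5·4 = 20 | 4·5 = 20
G: 4·8+5·0 = 32 | 4·8 = 32
L: 4·5+5·0 = 20 | 4·5 = 20
R: 4·1+5·0 = 4 | 4·1 = 4
gcd(4,5,4) = 1

Coefficients: [4, 5, 4]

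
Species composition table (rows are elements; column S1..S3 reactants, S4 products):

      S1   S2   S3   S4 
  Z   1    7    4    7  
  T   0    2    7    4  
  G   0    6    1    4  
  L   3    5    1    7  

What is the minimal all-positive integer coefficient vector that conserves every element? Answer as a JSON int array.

Coefficients: [6, 3, 2, 5]

Z: 6·1+3·7+2·4 = 35 | 5·7 = 35
T: 6·0+3·2+2·7 = 20 | 5·4 = 20
G: 6·0+3·6+2·1 = 20 | 5·4 = 20
L: 6·3+3·5+2·1 = 35 | 5·7 = 35
gcd(6,3,2,5) = 1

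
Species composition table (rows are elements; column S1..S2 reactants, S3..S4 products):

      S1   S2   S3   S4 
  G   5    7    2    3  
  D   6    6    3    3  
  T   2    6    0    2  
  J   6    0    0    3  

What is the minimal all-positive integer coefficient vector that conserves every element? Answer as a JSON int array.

G: 3·5+1·7 = 22 | 2·2+6·3 = 22
D: 3·6+1·6 = 24 | 2·3+6·3 = 24
T: 3·2+1·6 = 12 | 2·0+6·2 = 12
J: 3·6+1·0 = 18 | 2·0+6·3 = 18
gcd(3,1,2,6) = 1

Coefficients: [3, 1, 2, 6]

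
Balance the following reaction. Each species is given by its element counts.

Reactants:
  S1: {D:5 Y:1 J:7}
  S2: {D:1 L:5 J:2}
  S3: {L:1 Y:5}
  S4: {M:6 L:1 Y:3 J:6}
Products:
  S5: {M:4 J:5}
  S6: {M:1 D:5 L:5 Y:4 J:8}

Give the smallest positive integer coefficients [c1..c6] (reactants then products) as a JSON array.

Coefficients: [5, 5, 2, 3, 3, 6]

M: 5·0+5·0+2·0+3·6 = 18 | 3·4+6·1 = 18
D: 5·5+5·1+2·0+3·0 = 30 | 3·0+6·5 = 30
L: 5·0+5·5+2·1+3·1 = 30 | 3·0+6·5 = 30
Y: 5·1+5·0+2·5+3·3 = 24 | 3·0+6·4 = 24
J: 5·7+5·2+2·0+3·6 = 63 | 3·5+6·8 = 63
gcd(5,5,2,3,3,6) = 1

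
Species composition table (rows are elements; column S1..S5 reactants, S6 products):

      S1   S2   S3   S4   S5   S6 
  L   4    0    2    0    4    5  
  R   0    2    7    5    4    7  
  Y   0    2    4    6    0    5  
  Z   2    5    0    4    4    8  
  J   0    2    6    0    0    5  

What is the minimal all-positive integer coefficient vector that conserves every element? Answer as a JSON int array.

L: 5·4+6·0+3·2+1·0+1·4 = 30 | 6·5 = 30
R: 5·0+6·2+3·7+1·5+1·4 = 42 | 6·7 = 42
Y: 5·0+6·2+3·4+1·6+1·0 = 30 | 6·5 = 30
Z: 5·2+6·5+3·0+1·4+1·4 = 48 | 6·8 = 48
J: 5·0+6·2+3·6+1·0+1·0 = 30 | 6·5 = 30
gcd(5,6,3,1,1,6) = 1

Coefficients: [5, 6, 3, 1, 1, 6]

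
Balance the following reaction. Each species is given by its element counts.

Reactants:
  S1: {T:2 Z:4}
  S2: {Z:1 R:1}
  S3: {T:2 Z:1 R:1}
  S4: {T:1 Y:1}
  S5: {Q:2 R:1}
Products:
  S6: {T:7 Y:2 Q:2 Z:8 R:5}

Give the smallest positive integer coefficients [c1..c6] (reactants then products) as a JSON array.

T: 2·2+5·0+3·2+4·1+2·0 = 14 | 2·7 = 14
Y: 2·0+5·0+3·0+4·1+2·0 = 4 | 2·2 = 4
Q: 2·0+5·0+3·0+4·0+2·2 = 4 | 2·2 = 4
Z: 2·4+5·1+3·1+4·0+2·0 = 16 | 2·8 = 16
R: 2·0+5·1+3·1+4·0+2·1 = 10 | 2·5 = 10
gcd(2,5,3,4,2,2) = 1

Coefficients: [2, 5, 3, 4, 2, 2]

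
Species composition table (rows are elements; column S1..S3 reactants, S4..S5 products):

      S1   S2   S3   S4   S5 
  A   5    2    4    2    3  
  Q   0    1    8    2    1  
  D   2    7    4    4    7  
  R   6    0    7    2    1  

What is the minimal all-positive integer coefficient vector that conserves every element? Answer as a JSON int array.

A: 1·5+5·2+1·4 = 19 | 5·2+3·3 = 19
Q: 1·0+5·1+1·8 = 13 | 5·2+3·1 = 13
D: 1·2+5·7+1·4 = 41 | 5·4+3·7 = 41
R: 1·6+5·0+1·7 = 13 | 5·2+3·1 = 13
gcd(1,5,1,5,3) = 1

Coefficients: [1, 5, 1, 5, 3]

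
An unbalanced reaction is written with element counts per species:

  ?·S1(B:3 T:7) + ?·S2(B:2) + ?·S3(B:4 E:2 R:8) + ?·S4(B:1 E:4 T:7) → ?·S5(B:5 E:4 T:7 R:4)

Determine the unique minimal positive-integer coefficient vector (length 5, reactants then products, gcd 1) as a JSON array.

Coefficients: [1, 3, 2, 3, 4]

B: 1·3+3·2+2·4+3·1 = 20 | 4·5 = 20
E: 1·0+3·0+2·2+3·4 = 16 | 4·4 = 16
T: 1·7+3·0+2·0+3·7 = 28 | 4·7 = 28
R: 1·0+3·0+2·8+3·0 = 16 | 4·4 = 16
gcd(1,3,2,3,4) = 1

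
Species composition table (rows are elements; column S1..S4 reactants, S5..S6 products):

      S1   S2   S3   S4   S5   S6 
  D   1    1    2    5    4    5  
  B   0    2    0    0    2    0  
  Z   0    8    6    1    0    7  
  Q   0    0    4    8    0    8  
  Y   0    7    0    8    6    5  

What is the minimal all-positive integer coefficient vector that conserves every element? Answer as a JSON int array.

D: 5·1+1·1+4·2+3·5 = 29 | 1·4+5·5 = 29
B: 5·0+1·2+4·0+3·0 = 2 | 1·2+5·0 = 2
Z: 5·0+1·8+4·6+3·1 = 35 | 1·0+5·7 = 35
Q: 5·0+1·0+4·4+3·8 = 40 | 1·0+5·8 = 40
Y: 5·0+1·7+4·0+3·8 = 31 | 1·6+5·5 = 31
gcd(5,1,4,3,1,5) = 1

Coefficients: [5, 1, 4, 3, 1, 5]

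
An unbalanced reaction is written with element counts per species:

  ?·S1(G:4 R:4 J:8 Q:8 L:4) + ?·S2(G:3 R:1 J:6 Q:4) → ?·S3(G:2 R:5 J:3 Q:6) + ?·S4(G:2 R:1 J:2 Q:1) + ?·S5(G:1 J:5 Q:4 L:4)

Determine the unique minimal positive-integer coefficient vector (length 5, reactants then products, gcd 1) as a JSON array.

G: 5·4+1·3 = 23 | 3·2+6·2+5·1 = 23
R: 5·4+1·1 = 21 | 3·5+6·1+5·0 = 21
J: 5·8+1·6 = 46 | 3·3+6·2+5·5 = 46
Q: 5·8+1·4 = 44 | 3·6+6·1+5·4 = 44
L: 5·4+1·0 = 20 | 3·0+6·0+5·4 = 20
gcd(5,1,3,6,5) = 1

Coefficients: [5, 1, 3, 6, 5]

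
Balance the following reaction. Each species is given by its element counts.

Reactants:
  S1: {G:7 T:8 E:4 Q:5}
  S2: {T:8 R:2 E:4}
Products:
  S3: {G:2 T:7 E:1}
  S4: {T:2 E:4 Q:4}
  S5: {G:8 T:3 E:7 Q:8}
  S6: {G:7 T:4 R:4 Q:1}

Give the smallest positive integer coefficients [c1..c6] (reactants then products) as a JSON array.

Coefficients: [5, 2, 6, 2, 2, 1]

G: 5·7+2·0 = 35 | 6·2+2·0+2·8+1·7 = 35
T: 5·8+2·8 = 56 | 6·7+2·2+2·3+1·4 = 56
R: 5·0+2·2 = 4 | 6·0+2·0+2·0+1·4 = 4
E: 5·4+2·4 = 28 | 6·1+2·4+2·7+1·0 = 28
Q: 5·5+2·0 = 25 | 6·0+2·4+2·8+1·1 = 25
gcd(5,2,6,2,2,1) = 1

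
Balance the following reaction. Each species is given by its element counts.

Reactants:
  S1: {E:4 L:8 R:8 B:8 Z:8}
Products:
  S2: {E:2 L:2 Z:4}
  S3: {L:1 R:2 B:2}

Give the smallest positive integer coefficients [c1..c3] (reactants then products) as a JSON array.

E: 1·4 = 4 | 2·2+4·0 = 4
L: 1·8 = 8 | 2·2+4·1 = 8
R: 1·8 = 8 | 2·0+4·2 = 8
B: 1·8 = 8 | 2·0+4·2 = 8
Z: 1·8 = 8 | 2·4+4·0 = 8
gcd(1,2,4) = 1

Coefficients: [1, 2, 4]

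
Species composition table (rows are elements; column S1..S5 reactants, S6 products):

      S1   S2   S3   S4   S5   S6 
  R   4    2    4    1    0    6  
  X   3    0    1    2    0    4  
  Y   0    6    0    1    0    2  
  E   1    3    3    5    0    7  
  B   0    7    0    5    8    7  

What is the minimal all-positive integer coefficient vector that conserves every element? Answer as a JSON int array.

R: 3·4+1·2+3·4+4·1+1·0 = 30 | 5·6 = 30
X: 3·3+1·0+3·1+4·2+1·0 = 20 | 5·4 = 20
Y: 3·0+1·6+3·0+4·1+1·0 = 10 | 5·2 = 10
E: 3·1+1·3+3·3+4·5+1·0 = 35 | 5·7 = 35
B: 3·0+1·7+3·0+4·5+1·8 = 35 | 5·7 = 35
gcd(3,1,3,4,1,5) = 1

Coefficients: [3, 1, 3, 4, 1, 5]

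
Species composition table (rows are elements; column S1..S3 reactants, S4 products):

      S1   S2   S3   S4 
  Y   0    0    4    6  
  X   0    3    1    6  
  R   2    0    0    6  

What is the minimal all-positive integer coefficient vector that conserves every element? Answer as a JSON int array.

Y: 6·0+3·0+3·4 = 12 | 2·6 = 12
X: 6·0+3·3+3·1 = 12 | 2·6 = 12
R: 6·2+3·0+3·0 = 12 | 2·6 = 12
gcd(6,3,3,2) = 1

Coefficients: [6, 3, 3, 2]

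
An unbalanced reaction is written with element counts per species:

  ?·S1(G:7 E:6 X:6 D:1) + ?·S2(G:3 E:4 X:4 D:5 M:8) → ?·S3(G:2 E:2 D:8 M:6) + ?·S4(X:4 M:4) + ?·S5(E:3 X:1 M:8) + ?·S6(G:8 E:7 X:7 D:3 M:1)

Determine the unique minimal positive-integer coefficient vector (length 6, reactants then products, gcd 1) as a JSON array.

G: 3·7+5·3 = 36 | 2·2+2·0+2·0+4·8 = 36
E: 3·6+5·4 = 38 | 2·2+2·0+2·3+4·7 = 38
X: 3·6+5·4 = 38 | 2·0+2·4+2·1+4·7 = 38
D: 3·1+5·5 = 28 | 2·8+2·0+2·0+4·3 = 28
M: 3·0+5·8 = 40 | 2·6+2·4+2·8+4·1 = 40
gcd(3,5,2,2,2,4) = 1

Coefficients: [3, 5, 2, 2, 2, 4]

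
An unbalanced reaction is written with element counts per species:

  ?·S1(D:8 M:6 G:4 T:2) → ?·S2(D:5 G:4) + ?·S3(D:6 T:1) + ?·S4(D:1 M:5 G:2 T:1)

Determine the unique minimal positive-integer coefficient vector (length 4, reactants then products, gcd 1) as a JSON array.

Coefficients: [5, 2, 4, 6]

D: 5·8 = 40 | 2·5+4·6+6·1 = 40
M: 5·6 = 30 | 2·0+4·0+6·5 = 30
G: 5·4 = 20 | 2·4+4·0+6·2 = 20
T: 5·2 = 10 | 2·0+4·1+6·1 = 10
gcd(5,2,4,6) = 1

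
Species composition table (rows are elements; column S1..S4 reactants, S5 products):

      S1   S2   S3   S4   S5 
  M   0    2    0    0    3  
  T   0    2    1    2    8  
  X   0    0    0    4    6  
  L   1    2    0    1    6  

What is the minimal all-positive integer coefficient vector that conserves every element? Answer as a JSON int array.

M: 3·0+3·2+4·0+3·0 = 6 | 2·3 = 6
T: 3·0+3·2+4·1+3·2 = 16 | 2·8 = 16
X: 3·0+3·0+4·0+3·4 = 12 | 2·6 = 12
L: 3·1+3·2+4·0+3·1 = 12 | 2·6 = 12
gcd(3,3,4,3,2) = 1

Coefficients: [3, 3, 4, 3, 2]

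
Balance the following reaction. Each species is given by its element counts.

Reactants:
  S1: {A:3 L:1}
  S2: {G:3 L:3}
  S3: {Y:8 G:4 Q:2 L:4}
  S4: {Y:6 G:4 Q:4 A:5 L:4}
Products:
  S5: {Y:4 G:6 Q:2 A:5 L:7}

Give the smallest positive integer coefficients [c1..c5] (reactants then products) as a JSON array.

Y: 5·0+6·0+1·8+2·6 = 20 | 5·4 = 20
G: 5·0+6·3+1·4+2·4 = 30 | 5·6 = 30
Q: 5·0+6·0+1·2+2·4 = 10 | 5·2 = 10
A: 5·3+6·0+1·0+2·5 = 25 | 5·5 = 25
L: 5·1+6·3+1·4+2·4 = 35 | 5·7 = 35
gcd(5,6,1,2,5) = 1

Coefficients: [5, 6, 1, 2, 5]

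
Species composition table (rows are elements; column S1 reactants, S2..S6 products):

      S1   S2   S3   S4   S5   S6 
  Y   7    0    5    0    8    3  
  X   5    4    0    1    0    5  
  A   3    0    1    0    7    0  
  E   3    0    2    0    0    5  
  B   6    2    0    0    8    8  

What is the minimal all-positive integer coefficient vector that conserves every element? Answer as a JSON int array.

Y: 3·7 = 21 | 1·0+2·5+6·0+1·8+1·3 = 21
X: 3·5 = 15 | 1·4+2·0+6·1+1·0+1·5 = 15
A: 3·3 = 9 | 1·0+2·1+6·0+1·7+1·0 = 9
E: 3·3 = 9 | 1·0+2·2+6·0+1·0+1·5 = 9
B: 3·6 = 18 | 1·2+2·0+6·0+1·8+1·8 = 18
gcd(3,1,2,6,1,1) = 1

Coefficients: [3, 1, 2, 6, 1, 1]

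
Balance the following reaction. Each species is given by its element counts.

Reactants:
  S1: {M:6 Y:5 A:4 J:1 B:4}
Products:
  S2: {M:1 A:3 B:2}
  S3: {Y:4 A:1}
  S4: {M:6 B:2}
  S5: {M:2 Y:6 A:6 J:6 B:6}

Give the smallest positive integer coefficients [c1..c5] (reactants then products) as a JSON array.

M: 6·6 = 36 | 4·1+6·0+5·6+1·2 = 36
Y: 6·5 = 30 | 4·0+6·4+5·0+1·6 = 30
A: 6·4 = 24 | 4·3+6·1+5·0+1·6 = 24
J: 6·1 = 6 | 4·0+6·0+5·0+1·6 = 6
B: 6·4 = 24 | 4·2+6·0+5·2+1·6 = 24
gcd(6,4,6,5,1) = 1

Coefficients: [6, 4, 6, 5, 1]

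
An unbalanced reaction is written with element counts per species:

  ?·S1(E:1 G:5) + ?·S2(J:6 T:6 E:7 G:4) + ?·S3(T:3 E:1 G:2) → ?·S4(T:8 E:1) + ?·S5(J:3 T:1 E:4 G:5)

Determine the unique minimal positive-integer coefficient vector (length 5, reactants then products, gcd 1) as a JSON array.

J: 2·0+3·6+4·0 = 18 | 3·0+6·3 = 18
T: 2·0+3·6+4·3 = 30 | 3·8+6·1 = 30
E: 2·1+3·7+4·1 = 27 | 3·1+6·4 = 27
G: 2·5+3·4+4·2 = 30 | 3·0+6·5 = 30
gcd(2,3,4,3,6) = 1

Coefficients: [2, 3, 4, 3, 6]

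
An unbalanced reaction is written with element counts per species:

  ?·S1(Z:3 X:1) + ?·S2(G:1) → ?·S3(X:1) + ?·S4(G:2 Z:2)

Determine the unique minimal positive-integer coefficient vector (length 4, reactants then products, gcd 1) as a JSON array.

Coefficients: [2, 6, 2, 3]

G: 2·0+6·1 = 6 | 2·0+3·2 = 6
Z: 2·3+6·0 = 6 | 2·0+3·2 = 6
X: 2·1+6·0 = 2 | 2·1+3·0 = 2
gcd(2,6,2,3) = 1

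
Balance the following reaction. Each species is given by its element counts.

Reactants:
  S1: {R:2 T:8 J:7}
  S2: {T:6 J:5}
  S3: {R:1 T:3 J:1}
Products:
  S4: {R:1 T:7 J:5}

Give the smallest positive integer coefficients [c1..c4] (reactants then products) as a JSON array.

R: 1·2+3·0+3·1 = 5 | 5·1 = 5
T: 1·8+3·6+3·3 = 35 | 5·7 = 35
J: 1·7+3·5+3·1 = 25 | 5·5 = 25
gcd(1,3,3,5) = 1

Coefficients: [1, 3, 3, 5]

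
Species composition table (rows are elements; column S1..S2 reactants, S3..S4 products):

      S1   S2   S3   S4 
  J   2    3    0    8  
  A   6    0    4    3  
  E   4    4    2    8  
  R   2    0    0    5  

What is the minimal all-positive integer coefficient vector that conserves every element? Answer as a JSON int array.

J: 5·2+2·3 = 16 | 6·0+2·8 = 16
A: 5·6+2·0 = 30 | 6·4+2·3 = 30
E: 5·4+2·4 = 28 | 6·2+2·8 = 28
R: 5·2+2·0 = 10 | 6·0+2·5 = 10
gcd(5,2,6,2) = 1

Coefficients: [5, 2, 6, 2]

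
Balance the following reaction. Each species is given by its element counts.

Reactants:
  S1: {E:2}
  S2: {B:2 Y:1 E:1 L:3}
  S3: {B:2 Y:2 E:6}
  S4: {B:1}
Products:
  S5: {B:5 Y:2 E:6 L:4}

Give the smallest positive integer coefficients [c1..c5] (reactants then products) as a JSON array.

B: 4·0+4·2+1·2+5·1 = 15 | 3·5 = 15
Y: 4·0+4·1+1·2+5·0 = 6 | 3·2 = 6
E: 4·2+4·1+1·6+5·0 = 18 | 3·6 = 18
L: 4·0+4·3+1·0+5·0 = 12 | 3·4 = 12
gcd(4,4,1,5,3) = 1

Coefficients: [4, 4, 1, 5, 3]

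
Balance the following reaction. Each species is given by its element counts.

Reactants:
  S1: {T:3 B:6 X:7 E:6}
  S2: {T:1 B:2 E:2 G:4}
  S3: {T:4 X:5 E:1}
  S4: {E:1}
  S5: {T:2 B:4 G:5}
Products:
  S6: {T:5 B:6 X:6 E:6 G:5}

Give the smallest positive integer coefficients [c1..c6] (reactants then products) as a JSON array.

T: 3·3+5·1+3·4+5·0+2·2 = 30 | 6·5 = 30
B: 3·6+5·2+3·0+5·0+2·4 = 36 | 6·6 = 36
X: 3·7+5·0+3·5+5·0+2·0 = 36 | 6·6 = 36
E: 3·6+5·2+3·1+5·1+2·0 = 36 | 6·6 = 36
G: 3·0+5·4+3·0+5·0+2·5 = 30 | 6·5 = 30
gcd(3,5,3,5,2,6) = 1

Coefficients: [3, 5, 3, 5, 2, 6]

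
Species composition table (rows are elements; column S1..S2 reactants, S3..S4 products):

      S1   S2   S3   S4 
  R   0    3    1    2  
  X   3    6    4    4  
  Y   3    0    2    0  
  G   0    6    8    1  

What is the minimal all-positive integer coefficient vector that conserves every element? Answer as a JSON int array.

Coefficients: [2, 5, 3, 6]

R: 2·0+5·3 = 15 | 3·1+6·2 = 15
X: 2·3+5·6 = 36 | 3·4+6·4 = 36
Y: 2·3+5·0 = 6 | 3·2+6·0 = 6
G: 2·0+5·6 = 30 | 3·8+6·1 = 30
gcd(2,5,3,6) = 1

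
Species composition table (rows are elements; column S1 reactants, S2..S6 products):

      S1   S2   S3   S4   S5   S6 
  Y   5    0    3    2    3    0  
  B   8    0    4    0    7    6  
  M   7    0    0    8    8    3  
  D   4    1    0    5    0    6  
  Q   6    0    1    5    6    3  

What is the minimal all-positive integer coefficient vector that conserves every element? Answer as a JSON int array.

Coefficients: [5, 4, 5, 2, 2, 1]

Y: 5·5 = 25 | 4·0+5·3+2·2+2·3+1·0 = 25
B: 5·8 = 40 | 4·0+5·4+2·0+2·7+1·6 = 40
M: 5·7 = 35 | 4·0+5·0+2·8+2·8+1·3 = 35
D: 5·4 = 20 | 4·1+5·0+2·5+2·0+1·6 = 20
Q: 5·6 = 30 | 4·0+5·1+2·5+2·6+1·3 = 30
gcd(5,4,5,2,2,1) = 1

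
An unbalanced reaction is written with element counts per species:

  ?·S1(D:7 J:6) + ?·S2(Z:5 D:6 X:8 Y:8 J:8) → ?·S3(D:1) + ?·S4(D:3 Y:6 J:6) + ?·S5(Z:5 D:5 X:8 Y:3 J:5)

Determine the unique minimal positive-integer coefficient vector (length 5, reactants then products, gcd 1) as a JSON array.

Coefficients: [2, 6, 5, 5, 6]

Z: 2·0+6·5 = 30 | 5·0+5·0+6·5 = 30
D: 2·7+6·6 = 50 | 5·1+5·3+6·5 = 50
X: 2·0+6·8 = 48 | 5·0+5·0+6·8 = 48
Y: 2·0+6·8 = 48 | 5·0+5·6+6·3 = 48
J: 2·6+6·8 = 60 | 5·0+5·6+6·5 = 60
gcd(2,6,5,5,6) = 1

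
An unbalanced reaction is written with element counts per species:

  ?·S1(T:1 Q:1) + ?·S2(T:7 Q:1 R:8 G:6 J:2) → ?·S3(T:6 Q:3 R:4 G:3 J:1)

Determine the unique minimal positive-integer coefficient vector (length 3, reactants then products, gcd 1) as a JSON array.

T: 5·1+1·7 = 12 | 2·6 = 12
Q: 5·1+1·1 = 6 | 2·3 = 6
R: 5·0+1·8 = 8 | 2·4 = 8
G: 5·0+1·6 = 6 | 2·3 = 6
J: 5·0+1·2 = 2 | 2·1 = 2
gcd(5,1,2) = 1

Coefficients: [5, 1, 2]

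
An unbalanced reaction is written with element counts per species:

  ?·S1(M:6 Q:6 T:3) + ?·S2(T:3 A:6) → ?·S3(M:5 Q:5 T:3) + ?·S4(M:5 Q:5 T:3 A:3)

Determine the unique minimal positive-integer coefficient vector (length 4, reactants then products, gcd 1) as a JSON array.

M: 5·6+1·0 = 30 | 4·5+2·5 = 30
Q: 5·6+1·0 = 30 | 4·5+2·5 = 30
T: 5·3+1·3 = 18 | 4·3+2·3 = 18
A: 5·0+1·6 = 6 | 4·0+2·3 = 6
gcd(5,1,4,2) = 1

Coefficients: [5, 1, 4, 2]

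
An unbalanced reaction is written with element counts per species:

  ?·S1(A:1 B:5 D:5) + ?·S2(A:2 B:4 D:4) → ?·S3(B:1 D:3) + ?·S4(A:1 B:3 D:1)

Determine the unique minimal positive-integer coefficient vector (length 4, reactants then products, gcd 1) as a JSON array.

A: 4·1+1·2 = 6 | 6·0+6·1 = 6
B: 4·5+1·4 = 24 | 6·1+6·3 = 24
D: 4·5+1·4 = 24 | 6·3+6·1 = 24
gcd(4,1,6,6) = 1

Coefficients: [4, 1, 6, 6]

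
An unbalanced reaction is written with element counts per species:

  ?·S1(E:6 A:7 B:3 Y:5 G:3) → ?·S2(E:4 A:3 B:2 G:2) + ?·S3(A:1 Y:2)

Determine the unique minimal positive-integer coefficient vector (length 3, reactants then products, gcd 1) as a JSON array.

E: 2·6 = 12 | 3·4+5·0 = 12
A: 2·7 = 14 | 3·3+5·1 = 14
B: 2·3 = 6 | 3·2+5·0 = 6
Y: 2·5 = 10 | 3·0+5·2 = 10
G: 2·3 = 6 | 3·2+5·0 = 6
gcd(2,3,5) = 1

Coefficients: [2, 3, 5]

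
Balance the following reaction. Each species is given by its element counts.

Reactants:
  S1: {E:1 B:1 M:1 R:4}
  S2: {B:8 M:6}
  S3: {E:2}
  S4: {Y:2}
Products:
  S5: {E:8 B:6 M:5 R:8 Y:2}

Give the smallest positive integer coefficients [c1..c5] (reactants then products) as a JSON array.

E: 4·1+1·0+6·2+2·0 = 16 | 2·8 = 16
B: 4·1+1·8+6·0+2·0 = 12 | 2·6 = 12
M: 4·1+1·6+6·0+2·0 = 10 | 2·5 = 10
R: 4·4+1·0+6·0+2·0 = 16 | 2·8 = 16
Y: 4·0+1·0+6·0+2·2 = 4 | 2·2 = 4
gcd(4,1,6,2,2) = 1

Coefficients: [4, 1, 6, 2, 2]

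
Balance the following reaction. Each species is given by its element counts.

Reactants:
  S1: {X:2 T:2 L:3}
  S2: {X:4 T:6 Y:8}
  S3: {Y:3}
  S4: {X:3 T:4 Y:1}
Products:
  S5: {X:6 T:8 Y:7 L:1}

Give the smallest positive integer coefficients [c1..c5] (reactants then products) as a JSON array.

X: 1·2+1·4+3·0+4·3 = 18 | 3·6 = 18
T: 1·2+1·6+3·0+4·4 = 24 | 3·8 = 24
Y: 1·0+1·8+3·3+4·1 = 21 | 3·7 = 21
L: 1·3+1·0+3·0+4·0 = 3 | 3·1 = 3
gcd(1,1,3,4,3) = 1

Coefficients: [1, 1, 3, 4, 3]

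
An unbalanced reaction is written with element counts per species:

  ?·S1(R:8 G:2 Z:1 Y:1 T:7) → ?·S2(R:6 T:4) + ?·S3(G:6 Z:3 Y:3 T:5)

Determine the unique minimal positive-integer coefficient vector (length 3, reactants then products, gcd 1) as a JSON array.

Coefficients: [3, 4, 1]

R: 3·8 = 24 | 4·6+1·0 = 24
G: 3·2 = 6 | 4·0+1·6 = 6
Z: 3·1 = 3 | 4·0+1·3 = 3
Y: 3·1 = 3 | 4·0+1·3 = 3
T: 3·7 = 21 | 4·4+1·5 = 21
gcd(3,4,1) = 1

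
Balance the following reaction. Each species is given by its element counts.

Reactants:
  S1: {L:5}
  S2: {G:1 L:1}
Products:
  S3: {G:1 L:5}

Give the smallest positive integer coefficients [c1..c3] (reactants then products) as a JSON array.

G: 4·0+5·1 = 5 | 5·1 = 5
L: 4·5+5·1 = 25 | 5·5 = 25
gcd(4,5,5) = 1

Coefficients: [4, 5, 5]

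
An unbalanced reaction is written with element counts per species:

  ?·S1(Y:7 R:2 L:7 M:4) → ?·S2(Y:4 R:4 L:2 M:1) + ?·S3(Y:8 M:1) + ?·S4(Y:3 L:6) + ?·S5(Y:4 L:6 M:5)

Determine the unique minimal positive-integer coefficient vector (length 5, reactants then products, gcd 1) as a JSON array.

Coefficients: [6, 3, 1, 2, 4]

Y: 6·7 = 42 | 3·4+1·8+2·3+4·4 = 42
R: 6·2 = 12 | 3·4+1·0+2·0+4·0 = 12
L: 6·7 = 42 | 3·2+1·0+2·6+4·6 = 42
M: 6·4 = 24 | 3·1+1·1+2·0+4·5 = 24
gcd(6,3,1,2,4) = 1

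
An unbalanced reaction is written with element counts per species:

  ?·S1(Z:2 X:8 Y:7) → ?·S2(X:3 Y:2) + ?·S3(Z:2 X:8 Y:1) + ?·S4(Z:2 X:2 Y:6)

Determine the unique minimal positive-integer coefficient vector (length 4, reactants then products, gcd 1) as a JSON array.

Coefficients: [3, 4, 1, 2]

Z: 3·2 = 6 | 4·0+1·2+2·2 = 6
X: 3·8 = 24 | 4·3+1·8+2·2 = 24
Y: 3·7 = 21 | 4·2+1·1+2·6 = 21
gcd(3,4,1,2) = 1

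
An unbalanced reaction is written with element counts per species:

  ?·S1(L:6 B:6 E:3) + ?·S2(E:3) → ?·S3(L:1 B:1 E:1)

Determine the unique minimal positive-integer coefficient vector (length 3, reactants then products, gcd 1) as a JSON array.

Coefficients: [1, 1, 6]

L: 1·6+1·0 = 6 | 6·1 = 6
B: 1·6+1·0 = 6 | 6·1 = 6
E: 1·3+1·3 = 6 | 6·1 = 6
gcd(1,1,6) = 1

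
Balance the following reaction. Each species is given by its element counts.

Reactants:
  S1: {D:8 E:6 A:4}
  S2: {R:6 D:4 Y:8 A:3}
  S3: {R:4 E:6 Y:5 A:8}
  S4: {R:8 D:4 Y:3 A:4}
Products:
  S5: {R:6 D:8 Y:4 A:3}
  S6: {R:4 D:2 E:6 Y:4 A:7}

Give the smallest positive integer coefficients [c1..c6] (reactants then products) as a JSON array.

R: 3·0+2·6+3·4+3·8 = 48 | 4·6+6·4 = 48
D: 3·8+2·4+3·0+3·4 = 44 | 4·8+6·2 = 44
E: 3·6+2·0+3·6+3·0 = 36 | 4·0+6·6 = 36
Y: 3·0+2·8+3·5+3·3 = 40 | 4·4+6·4 = 40
A: 3·4+2·3+3·8+3·4 = 54 | 4·3+6·7 = 54
gcd(3,2,3,3,4,6) = 1

Coefficients: [3, 2, 3, 3, 4, 6]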